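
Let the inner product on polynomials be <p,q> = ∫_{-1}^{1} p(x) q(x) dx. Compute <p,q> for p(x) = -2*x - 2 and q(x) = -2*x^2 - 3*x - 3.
<p,q> = 56/3

Expand the product: p(x)·q(x) = 4*x^3 + 10*x^2 + 12*x + 6.
∫_{-1}^{1} of each monomial x^k gives [2/(k+1) if k even, 0 if k odd]. Integrating term-by-term (or equivalently evaluating the antiderivative F(x) = x^4 + 10*x^3/3 + 6*x^2 + 6*x at the endpoints):
  F(1) − F(−1) = 49/3 − (-7/3) = 56/3.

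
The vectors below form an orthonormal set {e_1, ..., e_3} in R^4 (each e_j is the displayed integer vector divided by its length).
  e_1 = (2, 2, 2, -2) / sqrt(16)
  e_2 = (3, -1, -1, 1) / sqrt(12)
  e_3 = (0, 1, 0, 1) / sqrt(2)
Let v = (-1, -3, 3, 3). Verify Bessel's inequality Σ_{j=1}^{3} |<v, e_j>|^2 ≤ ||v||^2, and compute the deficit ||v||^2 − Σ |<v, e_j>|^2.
Σ |<v, e_j>|^2 = 4; ||v||^2 = 28; deficit = 24

Write each e_j = u_j / sqrt(<u_j, u_j>) where u_j is the displayed integer vector. Then <v, e_j> = <v, u_j> / sqrt(<u_j, u_j>), so |<v, e_j>|^2 = <v, u_j>^2 / <u_j, u_j>.
Coefficients: <v, e_1> = -8/sqrt(16), <v, e_2> = 0/sqrt(12), <v, e_3> = 0/sqrt(2).
Square and sum: Σ |<v, e_j>|^2 = 4.
Compute ||v||^2 = v·v = 28.
Deficit = 28 − 4 = 24 ≥ 0, confirming Bessel's inequality. (The deficit equals ||v − Σ <v,e_j> e_j||^2, the squared distance from v to span{e_j}.)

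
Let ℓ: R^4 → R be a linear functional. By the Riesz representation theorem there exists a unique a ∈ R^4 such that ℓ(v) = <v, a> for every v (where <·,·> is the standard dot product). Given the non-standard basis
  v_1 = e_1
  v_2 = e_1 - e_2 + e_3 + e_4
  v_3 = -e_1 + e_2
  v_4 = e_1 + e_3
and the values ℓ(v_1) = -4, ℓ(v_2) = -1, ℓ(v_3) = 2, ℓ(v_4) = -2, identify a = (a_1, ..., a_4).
a = (-4, -2, 2, -1)

Write a = (a_1, ..., a_4) in the standard basis. For each basis vector v_i, ℓ(v_i) = <v_i, a> is a linear equation in the a_j's. Collect the n equations into a matrix system V a = ℓ, where row i of V is v_i (expressed in the standard basis). Since V is invertible (lower-triangular with 1s on the diagonal, up to permutation), solve by back-substitution:
  V =
[[1, 0, 0, 0],
 [1, -1, 1, 1],
 [-1, 1, 0, 0],
 [1, 0, 1, 0]]
  V a = (-4, -1, 2, -2)
Solving gives a = (-4, -2, 2, -1).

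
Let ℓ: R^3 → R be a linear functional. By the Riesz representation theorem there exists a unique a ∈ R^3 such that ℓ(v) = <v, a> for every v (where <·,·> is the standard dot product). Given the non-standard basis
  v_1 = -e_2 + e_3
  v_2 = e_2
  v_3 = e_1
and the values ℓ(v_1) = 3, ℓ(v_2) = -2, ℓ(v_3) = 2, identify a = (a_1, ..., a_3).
a = (2, -2, 1)

Write a = (a_1, ..., a_3) in the standard basis. For each basis vector v_i, ℓ(v_i) = <v_i, a> is a linear equation in the a_j's. Collect the n equations into a matrix system V a = ℓ, where row i of V is v_i (expressed in the standard basis). Since V is invertible (lower-triangular with 1s on the diagonal, up to permutation), solve by back-substitution:
  V =
[[0, -1, 1],
 [0, 1, 0],
 [1, 0, 0]]
  V a = (3, -2, 2)
Solving gives a = (2, -2, 1).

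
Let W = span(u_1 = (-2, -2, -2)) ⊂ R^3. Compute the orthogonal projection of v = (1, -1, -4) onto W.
proj_W(v) = (-4/3, -4/3, -4/3)

Set up U = [u_1 | ... | u_1] ∈ R^(3×1). The projector onto W = col(U) is P = U (U^T U)^(-1) U^T.
Compute U^T U =
  [12],
and U^T v = (8).
Solve U^T U · c = U^T v for the coefficients: c = (2/3). The projection is proj_W(v) = U c.
Check: (v - proj_W(v)) · u_1 = 0  (should be 0).
Result: proj_W(v) = (-4/3, -4/3, -4/3).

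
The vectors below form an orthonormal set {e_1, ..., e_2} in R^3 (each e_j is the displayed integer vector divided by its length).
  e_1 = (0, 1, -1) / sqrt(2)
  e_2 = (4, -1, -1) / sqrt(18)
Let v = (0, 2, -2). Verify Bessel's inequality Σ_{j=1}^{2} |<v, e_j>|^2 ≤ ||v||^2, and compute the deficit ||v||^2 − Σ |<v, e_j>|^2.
Σ |<v, e_j>|^2 = 8; ||v||^2 = 8; deficit = 0

Write each e_j = u_j / sqrt(<u_j, u_j>) where u_j is the displayed integer vector. Then <v, e_j> = <v, u_j> / sqrt(<u_j, u_j>), so |<v, e_j>|^2 = <v, u_j>^2 / <u_j, u_j>.
Coefficients: <v, e_1> = 4/sqrt(2), <v, e_2> = 0/sqrt(18).
Square and sum: Σ |<v, e_j>|^2 = 8.
Compute ||v||^2 = v·v = 8.
Deficit = 8 − 8 = 0 ≥ 0, confirming Bessel's inequality. (The deficit equals ||v − Σ <v,e_j> e_j||^2, the squared distance from v to span{e_j}.)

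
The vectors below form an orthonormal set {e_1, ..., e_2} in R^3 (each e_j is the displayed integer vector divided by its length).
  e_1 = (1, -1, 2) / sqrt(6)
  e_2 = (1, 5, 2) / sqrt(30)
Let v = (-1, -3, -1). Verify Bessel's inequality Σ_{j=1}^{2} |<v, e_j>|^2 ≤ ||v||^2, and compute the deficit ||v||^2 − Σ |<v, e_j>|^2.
Σ |<v, e_j>|^2 = 54/5; ||v||^2 = 11; deficit = 1/5

Write each e_j = u_j / sqrt(<u_j, u_j>) where u_j is the displayed integer vector. Then <v, e_j> = <v, u_j> / sqrt(<u_j, u_j>), so |<v, e_j>|^2 = <v, u_j>^2 / <u_j, u_j>.
Coefficients: <v, e_1> = 0/sqrt(6), <v, e_2> = -18/sqrt(30).
Square and sum: Σ |<v, e_j>|^2 = 54/5.
Compute ||v||^2 = v·v = 11.
Deficit = 11 − 54/5 = 1/5 ≥ 0, confirming Bessel's inequality. (The deficit equals ||v − Σ <v,e_j> e_j||^2, the squared distance from v to span{e_j}.)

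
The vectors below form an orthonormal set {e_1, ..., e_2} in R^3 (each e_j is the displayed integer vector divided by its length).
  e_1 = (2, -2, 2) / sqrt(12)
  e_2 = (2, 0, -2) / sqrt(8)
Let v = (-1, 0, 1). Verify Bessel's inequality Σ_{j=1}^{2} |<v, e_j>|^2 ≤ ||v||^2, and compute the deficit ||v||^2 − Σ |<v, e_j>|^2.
Σ |<v, e_j>|^2 = 2; ||v||^2 = 2; deficit = 0

Write each e_j = u_j / sqrt(<u_j, u_j>) where u_j is the displayed integer vector. Then <v, e_j> = <v, u_j> / sqrt(<u_j, u_j>), so |<v, e_j>|^2 = <v, u_j>^2 / <u_j, u_j>.
Coefficients: <v, e_1> = 0/sqrt(12), <v, e_2> = -4/sqrt(8).
Square and sum: Σ |<v, e_j>|^2 = 2.
Compute ||v||^2 = v·v = 2.
Deficit = 2 − 2 = 0 ≥ 0, confirming Bessel's inequality. (The deficit equals ||v − Σ <v,e_j> e_j||^2, the squared distance from v to span{e_j}.)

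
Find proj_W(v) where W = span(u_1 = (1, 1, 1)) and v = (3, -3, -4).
proj_W(v) = (-4/3, -4/3, -4/3)

Set up U = [u_1 | ... | u_1] ∈ R^(3×1). The projector onto W = col(U) is P = U (U^T U)^(-1) U^T.
Compute U^T U =
  [3],
and U^T v = (-4).
Solve U^T U · c = U^T v for the coefficients: c = (-4/3). The projection is proj_W(v) = U c.
Check: (v - proj_W(v)) · u_1 = 0  (should be 0).
Result: proj_W(v) = (-4/3, -4/3, -4/3).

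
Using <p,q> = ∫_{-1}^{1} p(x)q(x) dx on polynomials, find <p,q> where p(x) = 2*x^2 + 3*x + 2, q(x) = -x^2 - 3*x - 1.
<p,q> = -202/15

Expand the product: p(x)·q(x) = -2*x^4 - 9*x^3 - 13*x^2 - 9*x - 2.
∫_{-1}^{1} of each monomial x^k gives [2/(k+1) if k even, 0 if k odd]. Integrating term-by-term (or equivalently evaluating the antiderivative F(x) = -2*x^5/5 - 9*x^4/4 - 13*x^3/3 - 9*x^2/2 - 2*x at the endpoints):
  F(1) − F(−1) = -809/60 − (-1/60) = -202/15.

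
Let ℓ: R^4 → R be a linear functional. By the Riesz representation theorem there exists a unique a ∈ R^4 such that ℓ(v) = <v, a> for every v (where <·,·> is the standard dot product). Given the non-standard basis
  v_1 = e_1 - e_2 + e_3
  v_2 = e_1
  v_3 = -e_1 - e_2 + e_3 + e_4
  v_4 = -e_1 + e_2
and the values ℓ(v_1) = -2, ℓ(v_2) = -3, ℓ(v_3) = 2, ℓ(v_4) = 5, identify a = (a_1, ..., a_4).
a = (-3, 2, 3, -2)

Write a = (a_1, ..., a_4) in the standard basis. For each basis vector v_i, ℓ(v_i) = <v_i, a> is a linear equation in the a_j's. Collect the n equations into a matrix system V a = ℓ, where row i of V is v_i (expressed in the standard basis). Since V is invertible (lower-triangular with 1s on the diagonal, up to permutation), solve by back-substitution:
  V =
[[1, -1, 1, 0],
 [1, 0, 0, 0],
 [-1, -1, 1, 1],
 [-1, 1, 0, 0]]
  V a = (-2, -3, 2, 5)
Solving gives a = (-3, 2, 3, -2).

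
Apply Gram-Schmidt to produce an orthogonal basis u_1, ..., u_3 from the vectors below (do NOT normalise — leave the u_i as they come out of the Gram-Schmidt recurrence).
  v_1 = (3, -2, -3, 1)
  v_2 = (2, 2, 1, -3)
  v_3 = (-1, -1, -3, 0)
Orthogonal basis:
  u_1 = (3, -2, -3, 1)
  u_2 = (58/23, 38/23, 11/23, -65/23)
  u_3 = (-244/199, 46/199, -717/398, -503/398)

Apply the Gram-Schmidt recurrence
  u_1 = v_1
  u_i = v_i − Σ_{j<i} ((v_i · u_j) / (u_j · u_j)) · u_j.

Step by step this gives:
  u_1 = (3, -2, -3, 1)
  u_2 = (58/23, 38/23, 11/23, -65/23)
  u_3 = (-244/199, 46/199, -717/398, -503/398)

Orthogonality check:
  u_2 · u_1 = 0 (should be 0)
  u_3 · u_1 = 0 (should be 0)
  u_3 · u_2 = 0 (should be 0)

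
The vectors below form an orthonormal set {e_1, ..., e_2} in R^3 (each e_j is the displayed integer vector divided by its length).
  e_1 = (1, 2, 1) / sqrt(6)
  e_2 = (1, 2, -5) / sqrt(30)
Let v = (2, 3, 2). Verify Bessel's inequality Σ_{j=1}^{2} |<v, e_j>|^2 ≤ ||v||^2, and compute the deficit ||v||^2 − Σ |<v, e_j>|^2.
Σ |<v, e_j>|^2 = 84/5; ||v||^2 = 17; deficit = 1/5

Write each e_j = u_j / sqrt(<u_j, u_j>) where u_j is the displayed integer vector. Then <v, e_j> = <v, u_j> / sqrt(<u_j, u_j>), so |<v, e_j>|^2 = <v, u_j>^2 / <u_j, u_j>.
Coefficients: <v, e_1> = 10/sqrt(6), <v, e_2> = -2/sqrt(30).
Square and sum: Σ |<v, e_j>|^2 = 84/5.
Compute ||v||^2 = v·v = 17.
Deficit = 17 − 84/5 = 1/5 ≥ 0, confirming Bessel's inequality. (The deficit equals ||v − Σ <v,e_j> e_j||^2, the squared distance from v to span{e_j}.)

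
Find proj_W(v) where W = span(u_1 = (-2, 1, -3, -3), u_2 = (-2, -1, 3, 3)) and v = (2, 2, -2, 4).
proj_W(v) = (2, -4/19, 12/19, 12/19)

Set up U = [u_1 | ... | u_2] ∈ R^(4×2). The projector onto W = col(U) is P = U (U^T U)^(-1) U^T.
Compute U^T U =
  [23, -15]
  [-15, 23],
and U^T v = (-8, 0).
Solve U^T U · c = U^T v for the coefficients: c = (-23/38, -15/38). The projection is proj_W(v) = U c.
Check: (v - proj_W(v)) · u_1 = 0  (should be 0).
Check: (v - proj_W(v)) · u_2 = 0  (should be 0).
Result: proj_W(v) = (2, -4/19, 12/19, 12/19).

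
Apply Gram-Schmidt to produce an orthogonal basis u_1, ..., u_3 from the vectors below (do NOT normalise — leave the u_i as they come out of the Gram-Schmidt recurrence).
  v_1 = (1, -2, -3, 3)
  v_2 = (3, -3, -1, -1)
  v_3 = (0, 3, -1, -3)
Orthogonal basis:
  u_1 = (1, -2, -3, 3)
  u_2 = (60/23, -51/23, 4/23, -50/23)
  u_3 = (216/379, 726/379, -971/379, -559/379)

Apply the Gram-Schmidt recurrence
  u_1 = v_1
  u_i = v_i − Σ_{j<i} ((v_i · u_j) / (u_j · u_j)) · u_j.

Step by step this gives:
  u_1 = (1, -2, -3, 3)
  u_2 = (60/23, -51/23, 4/23, -50/23)
  u_3 = (216/379, 726/379, -971/379, -559/379)

Orthogonality check:
  u_2 · u_1 = 0 (should be 0)
  u_3 · u_1 = 0 (should be 0)
  u_3 · u_2 = 0 (should be 0)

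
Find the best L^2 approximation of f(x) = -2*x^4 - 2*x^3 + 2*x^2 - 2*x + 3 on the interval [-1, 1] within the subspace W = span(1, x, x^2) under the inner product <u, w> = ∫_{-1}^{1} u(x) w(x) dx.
g(x) = 2*x^2/7 - 16*x/5 + 111/35

The best approximation g ∈ W is the orthogonal projection of f onto W. Writing g = a_0 + a_1 x + a_2 x^2, the coefficients solve the normal equations G · a = b where
  G_{ij} = <φ_i, φ_j> and b_i = <f, φ_i>, with φ_0 = 1, φ_1 = x, φ_2 = x^2.
G =
  [2, 0, 2/3]
  [0, 2/3, 0]
  [2/3, 0, 2/5],
b = (98/15, -32/15, 78/35).
Solving gives a_0 = 111/35, a_1 = -16/5, a_2 = 2/7, so
  g(x) = 2*x^2/7 - 16*x/5 + 111/35.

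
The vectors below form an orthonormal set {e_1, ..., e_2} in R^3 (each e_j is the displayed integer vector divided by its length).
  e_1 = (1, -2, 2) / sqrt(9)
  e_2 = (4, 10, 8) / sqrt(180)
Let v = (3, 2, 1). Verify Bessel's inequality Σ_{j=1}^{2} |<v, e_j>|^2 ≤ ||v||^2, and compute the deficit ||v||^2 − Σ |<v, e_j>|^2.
Σ |<v, e_j>|^2 = 9; ||v||^2 = 14; deficit = 5

Write each e_j = u_j / sqrt(<u_j, u_j>) where u_j is the displayed integer vector. Then <v, e_j> = <v, u_j> / sqrt(<u_j, u_j>), so |<v, e_j>|^2 = <v, u_j>^2 / <u_j, u_j>.
Coefficients: <v, e_1> = 1/sqrt(9), <v, e_2> = 40/sqrt(180).
Square and sum: Σ |<v, e_j>|^2 = 9.
Compute ||v||^2 = v·v = 14.
Deficit = 14 − 9 = 5 ≥ 0, confirming Bessel's inequality. (The deficit equals ||v − Σ <v,e_j> e_j||^2, the squared distance from v to span{e_j}.)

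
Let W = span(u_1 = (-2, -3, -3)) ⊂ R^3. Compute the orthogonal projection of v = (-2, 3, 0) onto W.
proj_W(v) = (5/11, 15/22, 15/22)

Set up U = [u_1 | ... | u_1] ∈ R^(3×1). The projector onto W = col(U) is P = U (U^T U)^(-1) U^T.
Compute U^T U =
  [22],
and U^T v = (-5).
Solve U^T U · c = U^T v for the coefficients: c = (-5/22). The projection is proj_W(v) = U c.
Check: (v - proj_W(v)) · u_1 = 0  (should be 0).
Result: proj_W(v) = (5/11, 15/22, 15/22).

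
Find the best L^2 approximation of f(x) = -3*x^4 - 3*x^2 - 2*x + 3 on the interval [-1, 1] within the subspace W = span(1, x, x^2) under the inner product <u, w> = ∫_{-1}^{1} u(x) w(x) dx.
g(x) = -39*x^2/7 - 2*x + 114/35

The best approximation g ∈ W is the orthogonal projection of f onto W. Writing g = a_0 + a_1 x + a_2 x^2, the coefficients solve the normal equations G · a = b where
  G_{ij} = <φ_i, φ_j> and b_i = <f, φ_i>, with φ_0 = 1, φ_1 = x, φ_2 = x^2.
G =
  [2, 0, 2/3]
  [0, 2/3, 0]
  [2/3, 0, 2/5],
b = (14/5, -4/3, -2/35).
Solving gives a_0 = 114/35, a_1 = -2, a_2 = -39/7, so
  g(x) = -39*x^2/7 - 2*x + 114/35.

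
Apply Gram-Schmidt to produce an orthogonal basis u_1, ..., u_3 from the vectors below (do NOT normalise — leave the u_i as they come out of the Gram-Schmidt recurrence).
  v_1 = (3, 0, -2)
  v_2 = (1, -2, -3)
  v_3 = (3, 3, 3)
Orthogonal basis:
  u_1 = (3, 0, -2)
  u_2 = (-14/13, -2, -21/13)
  u_3 = (36/101, -63/101, 54/101)

Apply the Gram-Schmidt recurrence
  u_1 = v_1
  u_i = v_i − Σ_{j<i} ((v_i · u_j) / (u_j · u_j)) · u_j.

Step by step this gives:
  u_1 = (3, 0, -2)
  u_2 = (-14/13, -2, -21/13)
  u_3 = (36/101, -63/101, 54/101)

Orthogonality check:
  u_2 · u_1 = 0 (should be 0)
  u_3 · u_1 = 0 (should be 0)
  u_3 · u_2 = 0 (should be 0)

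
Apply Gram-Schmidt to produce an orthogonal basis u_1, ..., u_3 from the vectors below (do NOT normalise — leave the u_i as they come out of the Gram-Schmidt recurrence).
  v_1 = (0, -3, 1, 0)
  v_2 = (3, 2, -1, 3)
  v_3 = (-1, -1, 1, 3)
Orthogonal basis:
  u_1 = (0, -3, 1, 0)
  u_2 = (3, -1/10, -3/10, 3)
  u_3 = (-355/181, 42/181, 126/181, 369/181)

Apply the Gram-Schmidt recurrence
  u_1 = v_1
  u_i = v_i − Σ_{j<i} ((v_i · u_j) / (u_j · u_j)) · u_j.

Step by step this gives:
  u_1 = (0, -3, 1, 0)
  u_2 = (3, -1/10, -3/10, 3)
  u_3 = (-355/181, 42/181, 126/181, 369/181)

Orthogonality check:
  u_2 · u_1 = 0 (should be 0)
  u_3 · u_1 = 0 (should be 0)
  u_3 · u_2 = 0 (should be 0)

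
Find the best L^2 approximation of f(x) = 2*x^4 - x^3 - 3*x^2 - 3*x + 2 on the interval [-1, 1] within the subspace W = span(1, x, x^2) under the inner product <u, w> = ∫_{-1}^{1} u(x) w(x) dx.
g(x) = -9*x^2/7 - 18*x/5 + 64/35

The best approximation g ∈ W is the orthogonal projection of f onto W. Writing g = a_0 + a_1 x + a_2 x^2, the coefficients solve the normal equations G · a = b where
  G_{ij} = <φ_i, φ_j> and b_i = <f, φ_i>, with φ_0 = 1, φ_1 = x, φ_2 = x^2.
G =
  [2, 0, 2/3]
  [0, 2/3, 0]
  [2/3, 0, 2/5],
b = (14/5, -12/5, 74/105).
Solving gives a_0 = 64/35, a_1 = -18/5, a_2 = -9/7, so
  g(x) = -9*x^2/7 - 18*x/5 + 64/35.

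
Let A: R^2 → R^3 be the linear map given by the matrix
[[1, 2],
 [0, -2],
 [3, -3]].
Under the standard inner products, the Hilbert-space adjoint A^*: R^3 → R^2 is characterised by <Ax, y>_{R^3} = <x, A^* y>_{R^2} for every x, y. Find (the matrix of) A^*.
A^* = A^T =
[[1, 0, 3],
 [2, -2, -3]]

For real matrices with standard dot products, the defining identity <Ax, y> = <x, A^* y> gives (Ax)^T y = x^T (A^*) y, i.e. x^T A^T y = x^T (A^*) y. Since this holds for all x, y, we must have A^* = A^T. Therefore
A^* =
[[1, 0, 3],
 [2, -2, -3]].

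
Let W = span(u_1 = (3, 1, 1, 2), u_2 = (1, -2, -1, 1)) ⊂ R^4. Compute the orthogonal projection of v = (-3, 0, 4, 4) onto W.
proj_W(v) = (30/101, 129/101, 78/101, 3/101)

Set up U = [u_1 | ... | u_2] ∈ R^(4×2). The projector onto W = col(U) is P = U (U^T U)^(-1) U^T.
Compute U^T U =
  [15, 2]
  [2, 7],
and U^T v = (3, -3).
Solve U^T U · c = U^T v for the coefficients: c = (27/101, -51/101). The projection is proj_W(v) = U c.
Check: (v - proj_W(v)) · u_1 = 0  (should be 0).
Check: (v - proj_W(v)) · u_2 = 0  (should be 0).
Result: proj_W(v) = (30/101, 129/101, 78/101, 3/101).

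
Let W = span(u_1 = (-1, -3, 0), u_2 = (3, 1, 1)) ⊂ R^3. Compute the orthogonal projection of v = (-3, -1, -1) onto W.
proj_W(v) = (-3, -1, -1)

Set up U = [u_1 | ... | u_2] ∈ R^(3×2). The projector onto W = col(U) is P = U (U^T U)^(-1) U^T.
Compute U^T U =
  [10, -6]
  [-6, 11],
and U^T v = (6, -11).
Solve U^T U · c = U^T v for the coefficients: c = (0, -1). The projection is proj_W(v) = U c.
Check: (v - proj_W(v)) · u_1 = 0  (should be 0).
Check: (v - proj_W(v)) · u_2 = 0  (should be 0).
Result: proj_W(v) = (-3, -1, -1).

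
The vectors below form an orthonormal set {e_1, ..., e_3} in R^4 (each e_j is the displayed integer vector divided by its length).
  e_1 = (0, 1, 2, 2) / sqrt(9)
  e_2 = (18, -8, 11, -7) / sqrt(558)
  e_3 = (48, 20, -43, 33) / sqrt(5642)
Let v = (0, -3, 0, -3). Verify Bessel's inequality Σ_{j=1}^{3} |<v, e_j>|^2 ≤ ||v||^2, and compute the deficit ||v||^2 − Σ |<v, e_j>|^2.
Σ |<v, e_j>|^2 = 1557/91; ||v||^2 = 18; deficit = 81/91

Write each e_j = u_j / sqrt(<u_j, u_j>) where u_j is the displayed integer vector. Then <v, e_j> = <v, u_j> / sqrt(<u_j, u_j>), so |<v, e_j>|^2 = <v, u_j>^2 / <u_j, u_j>.
Coefficients: <v, e_1> = -9/sqrt(9), <v, e_2> = 45/sqrt(558), <v, e_3> = -159/sqrt(5642).
Square and sum: Σ |<v, e_j>|^2 = 1557/91.
Compute ||v||^2 = v·v = 18.
Deficit = 18 − 1557/91 = 81/91 ≥ 0, confirming Bessel's inequality. (The deficit equals ||v − Σ <v,e_j> e_j||^2, the squared distance from v to span{e_j}.)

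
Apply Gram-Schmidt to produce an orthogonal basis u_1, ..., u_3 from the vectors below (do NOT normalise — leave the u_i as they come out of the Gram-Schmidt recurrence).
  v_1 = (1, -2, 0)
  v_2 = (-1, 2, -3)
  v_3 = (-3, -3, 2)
Orthogonal basis:
  u_1 = (1, -2, 0)
  u_2 = (0, 0, -3)
  u_3 = (-18/5, -9/5, 0)

Apply the Gram-Schmidt recurrence
  u_1 = v_1
  u_i = v_i − Σ_{j<i} ((v_i · u_j) / (u_j · u_j)) · u_j.

Step by step this gives:
  u_1 = (1, -2, 0)
  u_2 = (0, 0, -3)
  u_3 = (-18/5, -9/5, 0)

Orthogonality check:
  u_2 · u_1 = 0 (should be 0)
  u_3 · u_1 = 0 (should be 0)
  u_3 · u_2 = 0 (should be 0)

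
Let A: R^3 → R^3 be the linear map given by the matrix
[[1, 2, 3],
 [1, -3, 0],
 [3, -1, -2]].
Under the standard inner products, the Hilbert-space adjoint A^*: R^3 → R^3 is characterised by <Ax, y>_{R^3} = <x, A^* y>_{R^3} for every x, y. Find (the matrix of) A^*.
A^* = A^T =
[[1, 1, 3],
 [2, -3, -1],
 [3, 0, -2]]

For real matrices with standard dot products, the defining identity <Ax, y> = <x, A^* y> gives (Ax)^T y = x^T (A^*) y, i.e. x^T A^T y = x^T (A^*) y. Since this holds for all x, y, we must have A^* = A^T. Therefore
A^* =
[[1, 1, 3],
 [2, -3, -1],
 [3, 0, -2]].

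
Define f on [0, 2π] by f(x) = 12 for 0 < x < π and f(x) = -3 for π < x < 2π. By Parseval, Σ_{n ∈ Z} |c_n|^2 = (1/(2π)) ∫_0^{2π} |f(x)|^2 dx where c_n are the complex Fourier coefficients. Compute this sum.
Σ |c_n|^2 = 153/2

Parseval equates the L^2 energy of f (normalised by 1/(2π)) with the ℓ^2 sum of its Fourier coefficients: (1/(2π)) ∫_0^{2π} |f|^2 = Σ |c_n|^2.
Compute the left side: (1/(2π)) [∫_0^π 12^2 dx + ∫_π^{2π} (-3)^2 dx] = (1/(2π)) · (144π + 9π) = (144 + 9)/2 = 153/2.
So Σ_{n ∈ Z} |c_n|^2 = 153/2.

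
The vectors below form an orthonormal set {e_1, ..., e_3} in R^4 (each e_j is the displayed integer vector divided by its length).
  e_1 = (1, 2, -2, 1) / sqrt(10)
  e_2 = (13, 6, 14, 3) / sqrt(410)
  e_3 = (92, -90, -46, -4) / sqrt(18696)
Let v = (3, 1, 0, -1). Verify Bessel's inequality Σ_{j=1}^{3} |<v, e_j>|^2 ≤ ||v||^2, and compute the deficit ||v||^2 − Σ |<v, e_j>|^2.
Σ |<v, e_j>|^2 = 47/6; ||v||^2 = 11; deficit = 19/6

Write each e_j = u_j / sqrt(<u_j, u_j>) where u_j is the displayed integer vector. Then <v, e_j> = <v, u_j> / sqrt(<u_j, u_j>), so |<v, e_j>|^2 = <v, u_j>^2 / <u_j, u_j>.
Coefficients: <v, e_1> = 4/sqrt(10), <v, e_2> = 42/sqrt(410), <v, e_3> = 190/sqrt(18696).
Square and sum: Σ |<v, e_j>|^2 = 47/6.
Compute ||v||^2 = v·v = 11.
Deficit = 11 − 47/6 = 19/6 ≥ 0, confirming Bessel's inequality. (The deficit equals ||v − Σ <v,e_j> e_j||^2, the squared distance from v to span{e_j}.)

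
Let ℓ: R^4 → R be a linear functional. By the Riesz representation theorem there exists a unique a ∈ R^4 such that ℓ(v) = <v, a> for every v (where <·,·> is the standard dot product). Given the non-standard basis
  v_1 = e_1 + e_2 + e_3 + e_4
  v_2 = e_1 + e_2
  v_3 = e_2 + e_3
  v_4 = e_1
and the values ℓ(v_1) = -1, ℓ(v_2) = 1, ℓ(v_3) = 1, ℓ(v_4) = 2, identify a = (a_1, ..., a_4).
a = (2, -1, 2, -4)

Write a = (a_1, ..., a_4) in the standard basis. For each basis vector v_i, ℓ(v_i) = <v_i, a> is a linear equation in the a_j's. Collect the n equations into a matrix system V a = ℓ, where row i of V is v_i (expressed in the standard basis). Since V is invertible (lower-triangular with 1s on the diagonal, up to permutation), solve by back-substitution:
  V =
[[1, 1, 1, 1],
 [1, 1, 0, 0],
 [0, 1, 1, 0],
 [1, 0, 0, 0]]
  V a = (-1, 1, 1, 2)
Solving gives a = (2, -1, 2, -4).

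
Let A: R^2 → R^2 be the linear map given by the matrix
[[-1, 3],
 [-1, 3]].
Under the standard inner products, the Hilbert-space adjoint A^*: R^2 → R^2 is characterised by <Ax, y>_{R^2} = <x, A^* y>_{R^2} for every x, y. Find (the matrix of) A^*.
A^* = A^T =
[[-1, -1],
 [3, 3]]

For real matrices with standard dot products, the defining identity <Ax, y> = <x, A^* y> gives (Ax)^T y = x^T (A^*) y, i.e. x^T A^T y = x^T (A^*) y. Since this holds for all x, y, we must have A^* = A^T. Therefore
A^* =
[[-1, -1],
 [3, 3]].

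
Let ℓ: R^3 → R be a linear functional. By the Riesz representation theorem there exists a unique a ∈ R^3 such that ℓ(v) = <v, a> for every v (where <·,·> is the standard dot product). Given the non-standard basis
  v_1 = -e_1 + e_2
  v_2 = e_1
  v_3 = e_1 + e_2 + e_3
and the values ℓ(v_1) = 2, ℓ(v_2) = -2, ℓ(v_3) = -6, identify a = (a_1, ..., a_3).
a = (-2, 0, -4)

Write a = (a_1, ..., a_3) in the standard basis. For each basis vector v_i, ℓ(v_i) = <v_i, a> is a linear equation in the a_j's. Collect the n equations into a matrix system V a = ℓ, where row i of V is v_i (expressed in the standard basis). Since V is invertible (lower-triangular with 1s on the diagonal, up to permutation), solve by back-substitution:
  V =
[[-1, 1, 0],
 [1, 0, 0],
 [1, 1, 1]]
  V a = (2, -2, -6)
Solving gives a = (-2, 0, -4).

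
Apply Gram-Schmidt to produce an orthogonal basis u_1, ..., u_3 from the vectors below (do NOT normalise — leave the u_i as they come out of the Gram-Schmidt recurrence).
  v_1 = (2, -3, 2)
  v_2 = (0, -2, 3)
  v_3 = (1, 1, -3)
Orthogonal basis:
  u_1 = (2, -3, 2)
  u_2 = (-24/17, 2/17, 27/17)
  u_3 = (-5/77, -6/77, -4/77)

Apply the Gram-Schmidt recurrence
  u_1 = v_1
  u_i = v_i − Σ_{j<i} ((v_i · u_j) / (u_j · u_j)) · u_j.

Step by step this gives:
  u_1 = (2, -3, 2)
  u_2 = (-24/17, 2/17, 27/17)
  u_3 = (-5/77, -6/77, -4/77)

Orthogonality check:
  u_2 · u_1 = 0 (should be 0)
  u_3 · u_1 = 0 (should be 0)
  u_3 · u_2 = 0 (should be 0)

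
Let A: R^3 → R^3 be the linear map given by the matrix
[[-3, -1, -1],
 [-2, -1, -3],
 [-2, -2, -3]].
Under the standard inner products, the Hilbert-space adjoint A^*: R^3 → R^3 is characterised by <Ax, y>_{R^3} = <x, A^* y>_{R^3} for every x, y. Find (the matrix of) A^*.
A^* = A^T =
[[-3, -2, -2],
 [-1, -1, -2],
 [-1, -3, -3]]

For real matrices with standard dot products, the defining identity <Ax, y> = <x, A^* y> gives (Ax)^T y = x^T (A^*) y, i.e. x^T A^T y = x^T (A^*) y. Since this holds for all x, y, we must have A^* = A^T. Therefore
A^* =
[[-3, -2, -2],
 [-1, -1, -2],
 [-1, -3, -3]].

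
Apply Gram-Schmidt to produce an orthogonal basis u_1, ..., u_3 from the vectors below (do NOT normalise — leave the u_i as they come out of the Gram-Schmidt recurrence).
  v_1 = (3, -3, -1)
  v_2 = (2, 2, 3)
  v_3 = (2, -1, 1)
Orthogonal basis:
  u_1 = (3, -3, -1)
  u_2 = (47/19, 29/19, 54/19)
  u_3 = (-63/314, -99/314, 54/157)

Apply the Gram-Schmidt recurrence
  u_1 = v_1
  u_i = v_i − Σ_{j<i} ((v_i · u_j) / (u_j · u_j)) · u_j.

Step by step this gives:
  u_1 = (3, -3, -1)
  u_2 = (47/19, 29/19, 54/19)
  u_3 = (-63/314, -99/314, 54/157)

Orthogonality check:
  u_2 · u_1 = 0 (should be 0)
  u_3 · u_1 = 0 (should be 0)
  u_3 · u_2 = 0 (should be 0)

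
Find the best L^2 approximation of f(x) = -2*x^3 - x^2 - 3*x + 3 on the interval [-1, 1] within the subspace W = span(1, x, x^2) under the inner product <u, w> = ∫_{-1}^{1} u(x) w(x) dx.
g(x) = -x^2 - 21*x/5 + 3

The best approximation g ∈ W is the orthogonal projection of f onto W. Writing g = a_0 + a_1 x + a_2 x^2, the coefficients solve the normal equations G · a = b where
  G_{ij} = <φ_i, φ_j> and b_i = <f, φ_i>, with φ_0 = 1, φ_1 = x, φ_2 = x^2.
G =
  [2, 0, 2/3]
  [0, 2/3, 0]
  [2/3, 0, 2/5],
b = (16/3, -14/5, 8/5).
Solving gives a_0 = 3, a_1 = -21/5, a_2 = -1, so
  g(x) = -x^2 - 21*x/5 + 3.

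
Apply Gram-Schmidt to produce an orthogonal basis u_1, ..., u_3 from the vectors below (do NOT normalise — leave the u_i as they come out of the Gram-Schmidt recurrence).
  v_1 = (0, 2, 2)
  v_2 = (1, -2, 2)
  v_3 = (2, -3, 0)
Orthogonal basis:
  u_1 = (0, 2, 2)
  u_2 = (1, -2, 2)
  u_3 = (10/9, 5/18, -5/18)

Apply the Gram-Schmidt recurrence
  u_1 = v_1
  u_i = v_i − Σ_{j<i} ((v_i · u_j) / (u_j · u_j)) · u_j.

Step by step this gives:
  u_1 = (0, 2, 2)
  u_2 = (1, -2, 2)
  u_3 = (10/9, 5/18, -5/18)

Orthogonality check:
  u_2 · u_1 = 0 (should be 0)
  u_3 · u_1 = 0 (should be 0)
  u_3 · u_2 = 0 (should be 0)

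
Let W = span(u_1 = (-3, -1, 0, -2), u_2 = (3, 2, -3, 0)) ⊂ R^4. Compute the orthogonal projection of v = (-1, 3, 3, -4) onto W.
proj_W(v) = (-318/187, -6/11, -12/187, -20/17)

Set up U = [u_1 | ... | u_2] ∈ R^(4×2). The projector onto W = col(U) is P = U (U^T U)^(-1) U^T.
Compute U^T U =
  [14, -11]
  [-11, 22],
and U^T v = (8, -6).
Solve U^T U · c = U^T v for the coefficients: c = (10/17, 4/187). The projection is proj_W(v) = U c.
Check: (v - proj_W(v)) · u_1 = 0  (should be 0).
Check: (v - proj_W(v)) · u_2 = 0  (should be 0).
Result: proj_W(v) = (-318/187, -6/11, -12/187, -20/17).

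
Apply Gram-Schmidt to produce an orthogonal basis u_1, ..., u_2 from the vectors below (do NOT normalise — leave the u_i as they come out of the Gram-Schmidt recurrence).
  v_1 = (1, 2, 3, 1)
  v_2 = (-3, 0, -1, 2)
Orthogonal basis:
  u_1 = (1, 2, 3, 1)
  u_2 = (-41/15, 8/15, -1/5, 34/15)

Apply the Gram-Schmidt recurrence
  u_1 = v_1
  u_i = v_i − Σ_{j<i} ((v_i · u_j) / (u_j · u_j)) · u_j.

Step by step this gives:
  u_1 = (1, 2, 3, 1)
  u_2 = (-41/15, 8/15, -1/5, 34/15)

Orthogonality check:
  u_2 · u_1 = 0 (should be 0)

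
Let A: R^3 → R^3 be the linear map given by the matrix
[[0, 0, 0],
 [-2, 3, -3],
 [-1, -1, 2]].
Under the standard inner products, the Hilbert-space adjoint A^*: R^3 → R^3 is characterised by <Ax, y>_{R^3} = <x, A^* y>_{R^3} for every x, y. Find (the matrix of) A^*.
A^* = A^T =
[[0, -2, -1],
 [0, 3, -1],
 [0, -3, 2]]

For real matrices with standard dot products, the defining identity <Ax, y> = <x, A^* y> gives (Ax)^T y = x^T (A^*) y, i.e. x^T A^T y = x^T (A^*) y. Since this holds for all x, y, we must have A^* = A^T. Therefore
A^* =
[[0, -2, -1],
 [0, 3, -1],
 [0, -3, 2]].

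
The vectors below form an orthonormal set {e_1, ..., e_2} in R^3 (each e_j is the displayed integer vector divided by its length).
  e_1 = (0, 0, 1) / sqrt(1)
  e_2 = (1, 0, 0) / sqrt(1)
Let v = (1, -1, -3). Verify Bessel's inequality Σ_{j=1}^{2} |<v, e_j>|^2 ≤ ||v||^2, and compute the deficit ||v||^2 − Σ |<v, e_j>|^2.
Σ |<v, e_j>|^2 = 10; ||v||^2 = 11; deficit = 1

Write each e_j = u_j / sqrt(<u_j, u_j>) where u_j is the displayed integer vector. Then <v, e_j> = <v, u_j> / sqrt(<u_j, u_j>), so |<v, e_j>|^2 = <v, u_j>^2 / <u_j, u_j>.
Coefficients: <v, e_1> = -3/sqrt(1), <v, e_2> = 1/sqrt(1).
Square and sum: Σ |<v, e_j>|^2 = 10.
Compute ||v||^2 = v·v = 11.
Deficit = 11 − 10 = 1 ≥ 0, confirming Bessel's inequality. (The deficit equals ||v − Σ <v,e_j> e_j||^2, the squared distance from v to span{e_j}.)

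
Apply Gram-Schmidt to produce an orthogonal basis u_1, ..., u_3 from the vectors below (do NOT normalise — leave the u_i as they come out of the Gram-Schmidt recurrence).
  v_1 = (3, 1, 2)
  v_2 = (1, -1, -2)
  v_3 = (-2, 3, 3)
Orthogonal basis:
  u_1 = (3, 1, 2)
  u_2 = (10/7, -6/7, -12/7)
  u_3 = (0, 6/5, -3/5)

Apply the Gram-Schmidt recurrence
  u_1 = v_1
  u_i = v_i − Σ_{j<i} ((v_i · u_j) / (u_j · u_j)) · u_j.

Step by step this gives:
  u_1 = (3, 1, 2)
  u_2 = (10/7, -6/7, -12/7)
  u_3 = (0, 6/5, -3/5)

Orthogonality check:
  u_2 · u_1 = 0 (should be 0)
  u_3 · u_1 = 0 (should be 0)
  u_3 · u_2 = 0 (should be 0)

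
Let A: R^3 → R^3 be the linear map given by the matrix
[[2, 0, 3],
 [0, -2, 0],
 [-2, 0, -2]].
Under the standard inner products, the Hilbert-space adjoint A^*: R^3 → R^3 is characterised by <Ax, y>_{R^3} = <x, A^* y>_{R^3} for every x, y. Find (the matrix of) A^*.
A^* = A^T =
[[2, 0, -2],
 [0, -2, 0],
 [3, 0, -2]]

For real matrices with standard dot products, the defining identity <Ax, y> = <x, A^* y> gives (Ax)^T y = x^T (A^*) y, i.e. x^T A^T y = x^T (A^*) y. Since this holds for all x, y, we must have A^* = A^T. Therefore
A^* =
[[2, 0, -2],
 [0, -2, 0],
 [3, 0, -2]].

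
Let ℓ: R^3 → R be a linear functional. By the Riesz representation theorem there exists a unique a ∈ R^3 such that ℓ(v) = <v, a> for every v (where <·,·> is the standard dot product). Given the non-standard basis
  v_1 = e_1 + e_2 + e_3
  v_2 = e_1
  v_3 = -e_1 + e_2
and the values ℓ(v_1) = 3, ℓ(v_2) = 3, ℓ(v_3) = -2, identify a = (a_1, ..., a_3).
a = (3, 1, -1)

Write a = (a_1, ..., a_3) in the standard basis. For each basis vector v_i, ℓ(v_i) = <v_i, a> is a linear equation in the a_j's. Collect the n equations into a matrix system V a = ℓ, where row i of V is v_i (expressed in the standard basis). Since V is invertible (lower-triangular with 1s on the diagonal, up to permutation), solve by back-substitution:
  V =
[[1, 1, 1],
 [1, 0, 0],
 [-1, 1, 0]]
  V a = (3, 3, -2)
Solving gives a = (3, 1, -1).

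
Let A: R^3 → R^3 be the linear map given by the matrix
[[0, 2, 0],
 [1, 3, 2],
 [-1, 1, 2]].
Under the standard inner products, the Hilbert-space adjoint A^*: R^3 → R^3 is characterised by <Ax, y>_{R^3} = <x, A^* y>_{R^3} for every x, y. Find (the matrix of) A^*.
A^* = A^T =
[[0, 1, -1],
 [2, 3, 1],
 [0, 2, 2]]

For real matrices with standard dot products, the defining identity <Ax, y> = <x, A^* y> gives (Ax)^T y = x^T (A^*) y, i.e. x^T A^T y = x^T (A^*) y. Since this holds for all x, y, we must have A^* = A^T. Therefore
A^* =
[[0, 1, -1],
 [2, 3, 1],
 [0, 2, 2]].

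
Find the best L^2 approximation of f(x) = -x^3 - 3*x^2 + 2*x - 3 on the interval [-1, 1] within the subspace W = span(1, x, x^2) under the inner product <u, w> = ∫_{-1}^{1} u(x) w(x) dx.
g(x) = -3*x^2 + 7*x/5 - 3

The best approximation g ∈ W is the orthogonal projection of f onto W. Writing g = a_0 + a_1 x + a_2 x^2, the coefficients solve the normal equations G · a = b where
  G_{ij} = <φ_i, φ_j> and b_i = <f, φ_i>, with φ_0 = 1, φ_1 = x, φ_2 = x^2.
G =
  [2, 0, 2/3]
  [0, 2/3, 0]
  [2/3, 0, 2/5],
b = (-8, 14/15, -16/5).
Solving gives a_0 = -3, a_1 = 7/5, a_2 = -3, so
  g(x) = -3*x^2 + 7*x/5 - 3.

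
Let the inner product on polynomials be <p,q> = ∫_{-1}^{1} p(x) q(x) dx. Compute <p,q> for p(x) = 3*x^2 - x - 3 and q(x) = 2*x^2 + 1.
<p,q> = -28/5

Expand the product: p(x)·q(x) = 6*x^4 - 2*x^3 - 3*x^2 - x - 3.
∫_{-1}^{1} of each monomial x^k gives [2/(k+1) if k even, 0 if k odd]. Integrating term-by-term (or equivalently evaluating the antiderivative F(x) = 6*x^5/5 - x^4/2 - x^3 - x^2/2 - 3*x at the endpoints):
  F(1) − F(−1) = -19/5 − (9/5) = -28/5.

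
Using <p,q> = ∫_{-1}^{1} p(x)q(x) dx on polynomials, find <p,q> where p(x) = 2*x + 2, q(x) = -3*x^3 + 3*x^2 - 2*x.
<p,q> = -16/15

Expand the product: p(x)·q(x) = -6*x^4 + 2*x^2 - 4*x.
∫_{-1}^{1} of each monomial x^k gives [2/(k+1) if k even, 0 if k odd]. Integrating term-by-term (or equivalently evaluating the antiderivative F(x) = -6*x^5/5 + 2*x^3/3 - 2*x^2 at the endpoints):
  F(1) − F(−1) = -38/15 − (-22/15) = -16/15.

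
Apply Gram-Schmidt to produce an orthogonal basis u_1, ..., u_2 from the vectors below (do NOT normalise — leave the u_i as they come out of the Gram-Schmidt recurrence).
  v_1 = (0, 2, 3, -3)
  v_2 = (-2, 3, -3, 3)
Orthogonal basis:
  u_1 = (0, 2, 3, -3)
  u_2 = (-2, 45/11, -15/11, 15/11)

Apply the Gram-Schmidt recurrence
  u_1 = v_1
  u_i = v_i − Σ_{j<i} ((v_i · u_j) / (u_j · u_j)) · u_j.

Step by step this gives:
  u_1 = (0, 2, 3, -3)
  u_2 = (-2, 45/11, -15/11, 15/11)

Orthogonality check:
  u_2 · u_1 = 0 (should be 0)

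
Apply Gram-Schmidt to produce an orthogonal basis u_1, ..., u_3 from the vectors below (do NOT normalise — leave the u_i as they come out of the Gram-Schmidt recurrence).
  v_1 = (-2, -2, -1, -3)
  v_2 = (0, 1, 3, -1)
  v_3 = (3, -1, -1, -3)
Orthogonal basis:
  u_1 = (-2, -2, -1, -3)
  u_2 = (-2/9, 7/9, 26/9, -4/3)
  u_3 = (355/97, -30/97, -56/97, -198/97)

Apply the Gram-Schmidt recurrence
  u_1 = v_1
  u_i = v_i − Σ_{j<i} ((v_i · u_j) / (u_j · u_j)) · u_j.

Step by step this gives:
  u_1 = (-2, -2, -1, -3)
  u_2 = (-2/9, 7/9, 26/9, -4/3)
  u_3 = (355/97, -30/97, -56/97, -198/97)

Orthogonality check:
  u_2 · u_1 = 0 (should be 0)
  u_3 · u_1 = 0 (should be 0)
  u_3 · u_2 = 0 (should be 0)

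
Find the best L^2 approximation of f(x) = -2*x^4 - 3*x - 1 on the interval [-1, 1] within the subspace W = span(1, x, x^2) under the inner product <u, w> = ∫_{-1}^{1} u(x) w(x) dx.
g(x) = -12*x^2/7 - 3*x - 29/35

The best approximation g ∈ W is the orthogonal projection of f onto W. Writing g = a_0 + a_1 x + a_2 x^2, the coefficients solve the normal equations G · a = b where
  G_{ij} = <φ_i, φ_j> and b_i = <f, φ_i>, with φ_0 = 1, φ_1 = x, φ_2 = x^2.
G =
  [2, 0, 2/3]
  [0, 2/3, 0]
  [2/3, 0, 2/5],
b = (-14/5, -2, -26/21).
Solving gives a_0 = -29/35, a_1 = -3, a_2 = -12/7, so
  g(x) = -12*x^2/7 - 3*x - 29/35.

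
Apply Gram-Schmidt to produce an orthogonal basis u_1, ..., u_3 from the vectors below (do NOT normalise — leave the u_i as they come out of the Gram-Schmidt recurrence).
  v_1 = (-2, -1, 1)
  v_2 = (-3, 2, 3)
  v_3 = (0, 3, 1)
Orthogonal basis:
  u_1 = (-2, -1, 1)
  u_2 = (-2/3, 19/6, 11/6)
  u_3 = (-10/83, 6/83, -14/83)

Apply the Gram-Schmidt recurrence
  u_1 = v_1
  u_i = v_i − Σ_{j<i} ((v_i · u_j) / (u_j · u_j)) · u_j.

Step by step this gives:
  u_1 = (-2, -1, 1)
  u_2 = (-2/3, 19/6, 11/6)
  u_3 = (-10/83, 6/83, -14/83)

Orthogonality check:
  u_2 · u_1 = 0 (should be 0)
  u_3 · u_1 = 0 (should be 0)
  u_3 · u_2 = 0 (should be 0)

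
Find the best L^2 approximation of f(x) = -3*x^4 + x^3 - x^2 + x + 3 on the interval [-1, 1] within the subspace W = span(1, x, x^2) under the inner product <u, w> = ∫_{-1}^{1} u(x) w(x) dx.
g(x) = -25*x^2/7 + 8*x/5 + 114/35

The best approximation g ∈ W is the orthogonal projection of f onto W. Writing g = a_0 + a_1 x + a_2 x^2, the coefficients solve the normal equations G · a = b where
  G_{ij} = <φ_i, φ_j> and b_i = <f, φ_i>, with φ_0 = 1, φ_1 = x, φ_2 = x^2.
G =
  [2, 0, 2/3]
  [0, 2/3, 0]
  [2/3, 0, 2/5],
b = (62/15, 16/15, 26/35).
Solving gives a_0 = 114/35, a_1 = 8/5, a_2 = -25/7, so
  g(x) = -25*x^2/7 + 8*x/5 + 114/35.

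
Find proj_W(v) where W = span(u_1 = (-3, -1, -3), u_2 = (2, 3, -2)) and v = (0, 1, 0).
proj_W(v) = (66/157, 85/157, -42/157)

Set up U = [u_1 | ... | u_2] ∈ R^(3×2). The projector onto W = col(U) is P = U (U^T U)^(-1) U^T.
Compute U^T U =
  [19, -3]
  [-3, 17],
and U^T v = (-1, 3).
Solve U^T U · c = U^T v for the coefficients: c = (-4/157, 27/157). The projection is proj_W(v) = U c.
Check: (v - proj_W(v)) · u_1 = 0  (should be 0).
Check: (v - proj_W(v)) · u_2 = 0  (should be 0).
Result: proj_W(v) = (66/157, 85/157, -42/157).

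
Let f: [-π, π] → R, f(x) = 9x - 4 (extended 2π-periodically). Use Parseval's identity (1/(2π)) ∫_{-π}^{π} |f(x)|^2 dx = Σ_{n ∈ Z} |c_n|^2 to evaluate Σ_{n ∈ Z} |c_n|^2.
Σ |c_n|^2 = 27π^2 + 16

Expand and integrate term by term over [-π, π]:
  ∫ (9x)^2 dx = 81·(2π^3/3); ∫ 2·9·(-4)·x dx = 0 (odd integrand); ∫ (-4)^2 dx = 16·2π.
So (1/(2π)) ∫_{-π}^{π} (9x - 4)^2 dx = 81π^2/3 + 16 = 27π^2 + 16.
Parseval ⇒ Σ |c_n|^2 = 27π^2 + 16.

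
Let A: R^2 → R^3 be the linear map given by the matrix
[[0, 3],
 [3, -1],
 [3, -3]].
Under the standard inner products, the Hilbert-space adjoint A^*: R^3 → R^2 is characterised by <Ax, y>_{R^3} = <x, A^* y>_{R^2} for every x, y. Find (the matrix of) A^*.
A^* = A^T =
[[0, 3, 3],
 [3, -1, -3]]

For real matrices with standard dot products, the defining identity <Ax, y> = <x, A^* y> gives (Ax)^T y = x^T (A^*) y, i.e. x^T A^T y = x^T (A^*) y. Since this holds for all x, y, we must have A^* = A^T. Therefore
A^* =
[[0, 3, 3],
 [3, -1, -3]].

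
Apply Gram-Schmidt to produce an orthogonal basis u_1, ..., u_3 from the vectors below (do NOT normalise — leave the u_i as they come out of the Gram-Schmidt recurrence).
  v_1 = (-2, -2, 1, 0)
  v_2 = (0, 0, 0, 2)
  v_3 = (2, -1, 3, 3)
Orthogonal basis:
  u_1 = (-2, -2, 1, 0)
  u_2 = (0, 0, 0, 2)
  u_3 = (20/9, -7/9, 26/9, 0)

Apply the Gram-Schmidt recurrence
  u_1 = v_1
  u_i = v_i − Σ_{j<i} ((v_i · u_j) / (u_j · u_j)) · u_j.

Step by step this gives:
  u_1 = (-2, -2, 1, 0)
  u_2 = (0, 0, 0, 2)
  u_3 = (20/9, -7/9, 26/9, 0)

Orthogonality check:
  u_2 · u_1 = 0 (should be 0)
  u_3 · u_1 = 0 (should be 0)
  u_3 · u_2 = 0 (should be 0)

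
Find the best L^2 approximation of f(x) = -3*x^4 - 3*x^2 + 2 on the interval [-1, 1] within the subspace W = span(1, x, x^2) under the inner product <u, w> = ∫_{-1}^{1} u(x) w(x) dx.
g(x) = 79/35 - 39*x^2/7

The best approximation g ∈ W is the orthogonal projection of f onto W. Writing g = a_0 + a_1 x + a_2 x^2, the coefficients solve the normal equations G · a = b where
  G_{ij} = <φ_i, φ_j> and b_i = <f, φ_i>, with φ_0 = 1, φ_1 = x, φ_2 = x^2.
G =
  [2, 0, 2/3]
  [0, 2/3, 0]
  [2/3, 0, 2/5],
b = (4/5, 0, -76/105).
Solving gives a_0 = 79/35, a_1 = 0, a_2 = -39/7, so
  g(x) = 79/35 - 39*x^2/7.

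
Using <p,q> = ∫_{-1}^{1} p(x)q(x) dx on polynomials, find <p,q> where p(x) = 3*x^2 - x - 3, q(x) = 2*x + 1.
<p,q> = -16/3

Expand the product: p(x)·q(x) = 6*x^3 + x^2 - 7*x - 3.
∫_{-1}^{1} of each monomial x^k gives [2/(k+1) if k even, 0 if k odd]. Integrating term-by-term (or equivalently evaluating the antiderivative F(x) = 3*x^4/2 + x^3/3 - 7*x^2/2 - 3*x at the endpoints):
  F(1) − F(−1) = -14/3 − (2/3) = -16/3.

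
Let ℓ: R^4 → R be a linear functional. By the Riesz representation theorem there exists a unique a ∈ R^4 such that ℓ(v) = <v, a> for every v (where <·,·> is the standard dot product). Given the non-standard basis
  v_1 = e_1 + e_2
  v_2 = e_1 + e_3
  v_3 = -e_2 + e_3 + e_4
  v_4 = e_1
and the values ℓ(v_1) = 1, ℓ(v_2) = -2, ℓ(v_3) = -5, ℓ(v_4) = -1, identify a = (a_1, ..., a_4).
a = (-1, 2, -1, -2)

Write a = (a_1, ..., a_4) in the standard basis. For each basis vector v_i, ℓ(v_i) = <v_i, a> is a linear equation in the a_j's. Collect the n equations into a matrix system V a = ℓ, where row i of V is v_i (expressed in the standard basis). Since V is invertible (lower-triangular with 1s on the diagonal, up to permutation), solve by back-substitution:
  V =
[[1, 1, 0, 0],
 [1, 0, 1, 0],
 [0, -1, 1, 1],
 [1, 0, 0, 0]]
  V a = (1, -2, -5, -1)
Solving gives a = (-1, 2, -1, -2).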